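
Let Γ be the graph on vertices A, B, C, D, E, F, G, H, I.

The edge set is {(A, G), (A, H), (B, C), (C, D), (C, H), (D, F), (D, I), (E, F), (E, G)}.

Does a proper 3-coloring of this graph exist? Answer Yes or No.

Yes

The chromatic number is 3. The cycle E-F-D-C-H-A-G-E has odd length 7, so it cannot be 2-colored; at least 3 colors are needed.
3 colors suffice: color red → {A, C, E, I}; color blue → {B, D, G, H}; color green → {F}.
That is already a proper 3-coloring.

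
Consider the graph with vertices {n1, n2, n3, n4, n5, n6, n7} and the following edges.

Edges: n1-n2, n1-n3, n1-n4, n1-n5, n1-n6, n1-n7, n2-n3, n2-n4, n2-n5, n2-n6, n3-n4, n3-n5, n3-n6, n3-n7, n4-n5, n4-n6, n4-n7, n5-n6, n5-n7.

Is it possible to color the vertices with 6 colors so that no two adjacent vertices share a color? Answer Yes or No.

The chromatic number is 6. n1, n2, n3, n4, n5, n6 are pairwise adjacent (a clique of size 6), so at least 6 colors are needed.
A valid assignment using 6 colors: n1=3, n2=5, n3=4, n4=2, n5=1, n6=6, n7=5.
That is already a proper 6-coloring.

Yes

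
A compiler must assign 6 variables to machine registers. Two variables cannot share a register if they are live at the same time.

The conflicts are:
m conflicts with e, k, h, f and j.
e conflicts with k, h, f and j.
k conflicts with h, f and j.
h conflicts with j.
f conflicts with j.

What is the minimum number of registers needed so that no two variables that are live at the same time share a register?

5

m, e, k, h, j are mutually in conflict, so at least 5 registers are needed.
5 registers suffice: register 1 → {k}; register 2 → {m}; register 3 → {e}; register 4 → {j}; register 5 → {h, f}. Every pair that conflicts lands in different registers.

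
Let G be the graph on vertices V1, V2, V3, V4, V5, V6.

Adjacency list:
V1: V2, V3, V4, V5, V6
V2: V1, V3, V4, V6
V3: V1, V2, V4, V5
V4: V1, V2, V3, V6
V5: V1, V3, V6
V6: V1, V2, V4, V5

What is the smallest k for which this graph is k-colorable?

4

V1, V2, V3, V4 form a clique, so at least 4 colors are needed.
4 colors suffice: V1=1, V2=3, V3=4, V4=2, V5=2, V6=4. Every edge joins two different colors.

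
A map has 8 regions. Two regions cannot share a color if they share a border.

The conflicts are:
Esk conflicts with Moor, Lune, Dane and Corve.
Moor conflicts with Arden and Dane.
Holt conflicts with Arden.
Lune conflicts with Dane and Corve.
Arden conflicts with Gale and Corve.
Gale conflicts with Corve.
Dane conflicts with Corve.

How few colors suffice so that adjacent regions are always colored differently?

4

Esk, Lune, Dane, Corve pairwise conflict, so at least 4 colors are needed.
4 colors suffice: color 1 → {Moor, Holt, Corve}; color 2 → {Esk, Arden}; color 3 → {Gale, Dane}; color 4 → {Lune}. Every pair that conflicts lands in different colors.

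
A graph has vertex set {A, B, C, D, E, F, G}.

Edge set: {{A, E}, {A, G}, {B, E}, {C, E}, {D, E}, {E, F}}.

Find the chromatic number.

2

D and E are adjacent, so at least 2 colors are needed.
2 colors suffice: A=blue, B=blue, C=blue, D=blue, E=red, F=blue, G=red. No two adjacent vertices share a color.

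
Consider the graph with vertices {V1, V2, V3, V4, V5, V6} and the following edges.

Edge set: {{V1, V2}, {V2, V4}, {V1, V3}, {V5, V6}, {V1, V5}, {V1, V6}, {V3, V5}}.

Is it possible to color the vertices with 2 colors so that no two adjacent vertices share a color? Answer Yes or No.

V1, V5, V6 form a triangle, so at least 3 colors are needed.
So 2 colors are not enough.

No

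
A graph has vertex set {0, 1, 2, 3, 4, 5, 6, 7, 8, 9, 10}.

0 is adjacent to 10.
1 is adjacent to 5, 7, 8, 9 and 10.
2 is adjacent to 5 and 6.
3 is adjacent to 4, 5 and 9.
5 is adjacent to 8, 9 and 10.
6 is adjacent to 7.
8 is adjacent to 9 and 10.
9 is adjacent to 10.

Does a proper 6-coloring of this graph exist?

Yes

The chromatic number is 5. 1, 5, 8, 9, 10 form a clique, so at least 5 colors are needed.
5 colors suffice: color red → {0, 4, 5, 7}; color blue → {1, 2, 3}; color green → {6, 9}; color yellow → {10}; color purple → {8}.
Since 6 ≥ 5, a proper 6-coloring certainly exists.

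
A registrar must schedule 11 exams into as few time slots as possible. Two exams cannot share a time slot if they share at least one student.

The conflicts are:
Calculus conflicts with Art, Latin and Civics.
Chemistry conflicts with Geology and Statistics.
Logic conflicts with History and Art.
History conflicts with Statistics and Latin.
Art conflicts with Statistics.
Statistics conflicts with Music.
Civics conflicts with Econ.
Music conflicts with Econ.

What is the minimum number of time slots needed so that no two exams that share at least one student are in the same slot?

The cycle Latin-History-Logic-Art-Calculus-Latin has odd length 5, so it cannot be 2-colored; at least 3 time slots are needed.
3 time slots suffice: time slot 1 → {Calculus, Logic, Geology, Statistics, Econ}; time slot 2 → {Chemistry, History, Art, Civics, Music}; time slot 3 → {Latin}. Each listed conflict is separated.

3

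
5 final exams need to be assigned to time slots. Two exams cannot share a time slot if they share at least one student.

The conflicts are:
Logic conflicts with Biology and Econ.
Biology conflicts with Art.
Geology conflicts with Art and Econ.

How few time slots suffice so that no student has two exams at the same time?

3

The cycle Logic-Biology-Art-Geology-Econ-Logic has odd length 5, so it cannot be 2-colored; at least 3 time slots are needed.
3 time slots suffice: Logic=3, Biology=2, Geology=2, Art=1, Econ=1. Each listed conflict is separated.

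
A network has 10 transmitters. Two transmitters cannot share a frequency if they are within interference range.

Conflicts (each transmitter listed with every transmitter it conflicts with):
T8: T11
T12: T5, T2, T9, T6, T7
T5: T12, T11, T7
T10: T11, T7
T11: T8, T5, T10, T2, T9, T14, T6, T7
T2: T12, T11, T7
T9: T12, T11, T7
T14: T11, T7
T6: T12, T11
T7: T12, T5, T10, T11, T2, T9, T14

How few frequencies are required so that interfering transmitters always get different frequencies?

3

T10, T11, T7 pairwise conflict, so at least 3 frequencies are needed.
3 frequencies suffice: T8=2, T12=1, T5=3, T10=3, T11=1, T2=3, T9=3, T14=3, T6=2, T7=2. Every pair that conflicts lands in different frequencies.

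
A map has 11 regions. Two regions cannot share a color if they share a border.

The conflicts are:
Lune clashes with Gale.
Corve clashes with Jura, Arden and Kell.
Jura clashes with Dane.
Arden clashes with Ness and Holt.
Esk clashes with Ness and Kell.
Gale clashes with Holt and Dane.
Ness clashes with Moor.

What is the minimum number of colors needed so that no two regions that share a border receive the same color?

3

The cycle Esk-Ness-Arden-Corve-Kell-Esk has odd length 5, so it cannot be 2-colored; at least 3 colors are needed.
One proper 3-coloring: Lune=2, Corve=2, Jura=1, Arden=1, Esk=1, Gale=1, Ness=2, Moor=1, Holt=2, Dane=2, Kell=3. No two conflicting regions share a color.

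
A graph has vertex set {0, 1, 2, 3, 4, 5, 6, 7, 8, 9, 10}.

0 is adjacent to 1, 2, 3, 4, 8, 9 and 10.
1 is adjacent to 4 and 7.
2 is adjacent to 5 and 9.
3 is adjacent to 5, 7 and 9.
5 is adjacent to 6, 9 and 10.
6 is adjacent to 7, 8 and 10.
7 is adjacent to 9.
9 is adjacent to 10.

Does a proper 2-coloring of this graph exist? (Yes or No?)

3, 7, 9 form a triangle, so at least 3 colors are needed.
So 2 colors are not enough.

No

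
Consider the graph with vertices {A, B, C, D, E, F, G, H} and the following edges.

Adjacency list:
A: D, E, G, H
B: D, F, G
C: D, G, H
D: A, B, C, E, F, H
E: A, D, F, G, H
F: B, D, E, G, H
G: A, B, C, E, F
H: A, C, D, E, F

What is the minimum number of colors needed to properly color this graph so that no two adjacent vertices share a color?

4

A, D, E, H form a clique, so at least 4 colors are needed.
One proper 4-coloring: A=4, B=2, C=3, D=1, E=3, F=4, G=1, H=2. Each edge has distinct colors on its endpoints.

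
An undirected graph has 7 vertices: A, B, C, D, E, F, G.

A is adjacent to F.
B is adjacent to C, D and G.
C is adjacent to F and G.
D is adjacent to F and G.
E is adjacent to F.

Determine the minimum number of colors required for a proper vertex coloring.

3

B, C, G are pairwise adjacent, so at least 3 colors are needed.
3 colors suffice: color 1 → {F, G}; color 2 → {A, C, D, E}; color 3 → {B}. No two adjacent vertices share a color.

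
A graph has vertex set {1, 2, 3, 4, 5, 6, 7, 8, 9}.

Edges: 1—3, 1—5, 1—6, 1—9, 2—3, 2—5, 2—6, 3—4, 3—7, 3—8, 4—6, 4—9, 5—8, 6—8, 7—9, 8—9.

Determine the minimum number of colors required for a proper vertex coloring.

2

4 and 6 are adjacent, so at least 2 colors are needed.
2 colors suffice: color a → {3, 5, 6, 9}; color b → {1, 2, 4, 7, 8}. Each edge has distinct colors on its endpoints.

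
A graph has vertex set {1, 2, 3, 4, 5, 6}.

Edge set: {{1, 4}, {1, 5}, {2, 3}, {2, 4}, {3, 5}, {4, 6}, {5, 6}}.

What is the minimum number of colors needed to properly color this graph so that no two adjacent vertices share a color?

3

The cycle 2-3-5-6-4-2 has odd length 5, so it cannot be 2-colored; at least 3 colors are needed.
A valid assignment using 3 colors: 1=b, 2=c, 3=b, 4=a, 5=a, 6=b. Each edge has distinct colors on its endpoints.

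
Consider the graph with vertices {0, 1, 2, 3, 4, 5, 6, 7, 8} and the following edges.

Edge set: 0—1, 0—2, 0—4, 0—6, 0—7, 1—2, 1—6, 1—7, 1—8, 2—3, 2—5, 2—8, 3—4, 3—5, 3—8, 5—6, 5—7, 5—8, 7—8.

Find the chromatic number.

2, 3, 5, 8 are pairwise adjacent (a clique of size 4), so at least 4 colors are needed.
4 colors suffice: color red → {0, 8}; color blue → {2, 4, 6, 7}; color green → {1, 5}; color yellow → {3}. Every edge joins two different colors.

4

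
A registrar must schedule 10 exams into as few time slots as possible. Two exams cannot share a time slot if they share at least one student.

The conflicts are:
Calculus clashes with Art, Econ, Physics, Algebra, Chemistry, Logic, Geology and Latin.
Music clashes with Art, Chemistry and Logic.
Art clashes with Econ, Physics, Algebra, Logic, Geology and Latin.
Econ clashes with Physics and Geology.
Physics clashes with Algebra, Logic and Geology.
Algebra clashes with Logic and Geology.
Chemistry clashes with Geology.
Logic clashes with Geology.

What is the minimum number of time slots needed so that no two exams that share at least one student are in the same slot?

Calculus, Art, Physics, Algebra, Logic, Geology pairwise conflict, so at least 6 time slots are needed.
6 time slots suffice: time slot 1 → {Calculus, Music}; time slot 2 → {Art, Chemistry}; time slot 3 → {Geology, Latin}; time slot 4 → {Econ, Logic}; time slot 5 → {Physics}; time slot 6 → {Algebra}. No two conflicting exams share a time slot.

6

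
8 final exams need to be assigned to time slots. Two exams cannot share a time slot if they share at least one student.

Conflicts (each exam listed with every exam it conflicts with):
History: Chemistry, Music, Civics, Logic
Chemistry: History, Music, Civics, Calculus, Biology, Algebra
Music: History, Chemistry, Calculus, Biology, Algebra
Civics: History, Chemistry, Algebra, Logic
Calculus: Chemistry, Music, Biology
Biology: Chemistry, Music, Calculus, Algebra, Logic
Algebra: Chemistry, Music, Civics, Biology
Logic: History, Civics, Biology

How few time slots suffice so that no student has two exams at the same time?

4

Chemistry, Music, Biology, Algebra all conflict with each other, so at least 4 time slots are needed.
Using 4 time slots: History=3, Chemistry=1, Music=2, Civics=2, Calculus=4, Biology=3, Algebra=4, Logic=1. Every pair that conflicts lands in different time slots.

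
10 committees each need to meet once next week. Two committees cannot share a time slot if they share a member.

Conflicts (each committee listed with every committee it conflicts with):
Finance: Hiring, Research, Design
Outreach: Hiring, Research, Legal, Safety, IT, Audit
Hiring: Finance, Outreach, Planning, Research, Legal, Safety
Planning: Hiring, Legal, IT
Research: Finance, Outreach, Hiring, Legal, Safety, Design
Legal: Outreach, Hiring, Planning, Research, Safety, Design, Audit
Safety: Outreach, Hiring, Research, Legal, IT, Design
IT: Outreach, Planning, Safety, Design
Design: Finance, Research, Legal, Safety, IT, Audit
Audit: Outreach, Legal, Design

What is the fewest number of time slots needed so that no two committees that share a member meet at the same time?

Outreach, Hiring, Research, Legal, Safety are mutually in conflict, so at least 5 time slots are needed.
5 time slots suffice: Finance=1, Outreach=4, Hiring=3, Planning=2, Research=5, Legal=1, Safety=2, IT=1, Design=3, Audit=2. Each listed conflict is separated.

5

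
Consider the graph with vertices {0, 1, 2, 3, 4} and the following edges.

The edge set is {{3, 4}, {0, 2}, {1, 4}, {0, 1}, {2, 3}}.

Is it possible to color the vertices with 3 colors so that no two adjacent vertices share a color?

Yes

The chromatic number is 3. The cycle 3-2-0-1-4-3 has odd length 5, so it cannot be 2-colored; at least 3 colors are needed.
3 colors suffice: color a → {0, 3}; color b → {2, 4}; color c → {1}.
That is already a proper 3-coloring.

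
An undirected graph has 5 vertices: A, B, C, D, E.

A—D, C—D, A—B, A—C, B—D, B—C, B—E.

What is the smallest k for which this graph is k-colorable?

4

A, B, C, D are mutually adjacent (a clique of size 4), so at least 4 colors are needed.
A valid assignment using 4 colors: A=2, B=1, C=4, D=3, E=2. Each edge has distinct colors on its endpoints.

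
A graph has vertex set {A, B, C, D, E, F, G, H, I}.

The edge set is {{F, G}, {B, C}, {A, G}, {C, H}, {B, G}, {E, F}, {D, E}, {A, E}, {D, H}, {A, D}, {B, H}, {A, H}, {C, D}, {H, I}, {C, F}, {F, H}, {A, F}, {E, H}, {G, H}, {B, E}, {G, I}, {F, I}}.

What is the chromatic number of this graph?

A, D, E, H are pairwise adjacent (a clique of size 4), so at least 4 colors are needed.
4 colors suffice: color red → {H}; color blue → {B, D, F}; color green → {C, E, G}; color yellow → {A, I}. Every edge joins two different colors.

4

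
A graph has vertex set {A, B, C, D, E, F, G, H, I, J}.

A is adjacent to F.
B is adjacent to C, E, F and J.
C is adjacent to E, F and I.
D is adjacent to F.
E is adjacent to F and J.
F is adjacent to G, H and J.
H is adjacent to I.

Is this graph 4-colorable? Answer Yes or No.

The chromatic number is 4. B, C, E, F form a clique, so at least 4 colors are needed.
4 colors suffice: color red → {F, I}; color blue → {A, D, E, G, H}; color green → {C, J}; color yellow → {B}.
That is already a proper 4-coloring.

Yes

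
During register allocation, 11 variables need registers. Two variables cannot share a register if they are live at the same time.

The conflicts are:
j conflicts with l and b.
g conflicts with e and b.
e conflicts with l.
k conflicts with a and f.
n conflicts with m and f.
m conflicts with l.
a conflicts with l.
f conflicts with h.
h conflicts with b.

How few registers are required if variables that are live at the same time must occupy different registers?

The cycle g-e-l-j-b-g has odd length 5, so it cannot be 2-colored; at least 3 registers are needed.
A valid assignment using 3 registers: j=2, g=3, e=2, k=3, n=2, m=3, a=2, f=1, l=1, h=2, b=1. Each listed conflict is separated.

3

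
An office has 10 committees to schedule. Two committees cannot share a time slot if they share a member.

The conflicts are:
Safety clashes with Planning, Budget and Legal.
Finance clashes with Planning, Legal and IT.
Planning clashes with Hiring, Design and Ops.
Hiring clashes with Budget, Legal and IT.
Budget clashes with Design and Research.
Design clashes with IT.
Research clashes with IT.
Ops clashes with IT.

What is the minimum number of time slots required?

Hiring and Legal conflict, so at least 2 time slots are needed.
2 time slots suffice: time slot 1 → {Planning, Budget, Legal, IT}; time slot 2 → {Safety, Finance, Hiring, Design, Research, Ops}. Each listed conflict is separated.

2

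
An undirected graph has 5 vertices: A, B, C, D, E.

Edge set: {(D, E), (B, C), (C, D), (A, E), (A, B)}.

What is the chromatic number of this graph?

3

The cycle D-C-B-A-E-D has odd length 5, so it cannot be 2-colored; at least 3 colors are needed.
One proper 3-coloring: A=blue, B=red, C=blue, D=green, E=red. Each edge has distinct colors on its endpoints.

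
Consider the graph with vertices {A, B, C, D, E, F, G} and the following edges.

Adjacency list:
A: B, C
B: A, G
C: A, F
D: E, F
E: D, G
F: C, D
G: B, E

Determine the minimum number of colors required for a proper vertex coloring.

The cycle F-C-A-B-G-E-D-F has odd length 7, so it cannot be 2-colored; at least 3 colors are needed.
3 colors suffice: color 1 → {B, C, D}; color 2 → {A, E, F}; color 3 → {G}. Each edge has distinct colors on its endpoints.

3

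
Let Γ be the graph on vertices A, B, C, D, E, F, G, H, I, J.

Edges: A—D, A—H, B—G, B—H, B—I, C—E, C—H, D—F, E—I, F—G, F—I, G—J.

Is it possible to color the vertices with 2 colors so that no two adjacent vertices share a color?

The cycle H-B-I-E-C-H has odd length 5, so it cannot be 2-colored; at least 3 colors are needed.
So 2 colors are not enough.

No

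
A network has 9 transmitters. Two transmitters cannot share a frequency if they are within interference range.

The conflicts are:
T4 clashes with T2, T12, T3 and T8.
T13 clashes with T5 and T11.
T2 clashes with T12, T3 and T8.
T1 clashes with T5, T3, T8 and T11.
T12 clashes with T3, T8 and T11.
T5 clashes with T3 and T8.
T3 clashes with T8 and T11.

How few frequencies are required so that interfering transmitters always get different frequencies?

5

T4, T2, T12, T3, T8 pairwise conflict, so at least 5 frequencies are needed.
Using 5 frequencies: T4=4, T13=1, T2=5, T1=4, T12=3, T5=3, T3=1, T8=2, T11=2. Every pair that conflicts lands in different frequencies.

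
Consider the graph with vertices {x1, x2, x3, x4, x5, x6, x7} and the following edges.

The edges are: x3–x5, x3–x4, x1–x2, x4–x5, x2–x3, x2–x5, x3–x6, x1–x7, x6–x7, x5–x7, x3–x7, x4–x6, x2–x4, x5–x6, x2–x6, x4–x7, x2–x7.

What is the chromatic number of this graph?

6

x2, x3, x4, x5, x6, x7 form a clique, so at least 6 colors are needed.
6 colors suffice: color 1 → {x2}; color 2 → {x7}; color 3 → {x1, x4}; color 4 → {x3}; color 5 → {x6}; color 6 → {x5}. Each edge has distinct colors on its endpoints.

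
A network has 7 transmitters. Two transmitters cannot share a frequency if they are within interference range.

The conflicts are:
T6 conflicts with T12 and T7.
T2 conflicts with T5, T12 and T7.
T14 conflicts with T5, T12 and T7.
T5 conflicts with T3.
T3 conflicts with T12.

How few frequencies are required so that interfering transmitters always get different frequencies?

2

T5 and T3 conflict, so at least 2 frequencies are needed.
2 frequencies suffice: frequency 1 → {T5, T12, T7}; frequency 2 → {T6, T2, T14, T3}. Every pair that conflicts lands in different frequencies.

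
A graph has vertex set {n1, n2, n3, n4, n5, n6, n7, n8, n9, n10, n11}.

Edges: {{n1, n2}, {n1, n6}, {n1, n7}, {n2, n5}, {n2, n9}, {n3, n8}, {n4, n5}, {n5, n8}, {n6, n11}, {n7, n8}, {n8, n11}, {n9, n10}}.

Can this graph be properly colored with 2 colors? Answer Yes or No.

No

The cycle n7-n8-n5-n2-n1-n7 has odd length 5, so it cannot be 2-colored; at least 3 colors are needed.
So 2 colors are not enough.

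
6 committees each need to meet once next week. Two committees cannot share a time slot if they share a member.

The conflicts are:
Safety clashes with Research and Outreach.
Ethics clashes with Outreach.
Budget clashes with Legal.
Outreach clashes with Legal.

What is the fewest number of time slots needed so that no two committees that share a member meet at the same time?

Ethics and Outreach conflict, so at least 2 time slots are needed.
A valid assignment using 2 time slots: Safety=2, Ethics=2, Budget=1, Research=1, Outreach=1, Legal=2. Each listed conflict is separated.

2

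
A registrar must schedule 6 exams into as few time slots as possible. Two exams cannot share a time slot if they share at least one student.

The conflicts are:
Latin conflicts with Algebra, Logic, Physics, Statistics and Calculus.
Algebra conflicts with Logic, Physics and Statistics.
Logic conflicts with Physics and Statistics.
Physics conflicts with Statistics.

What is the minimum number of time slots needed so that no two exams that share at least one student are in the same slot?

Latin, Algebra, Logic, Physics, Statistics pairwise conflict, so at least 5 time slots are needed.
5 time slots suffice: time slot 1 → {Latin}; time slot 2 → {Physics, Calculus}; time slot 3 → {Statistics}; time slot 4 → {Algebra}; time slot 5 → {Logic}. Every pair that conflicts lands in different time slots.

5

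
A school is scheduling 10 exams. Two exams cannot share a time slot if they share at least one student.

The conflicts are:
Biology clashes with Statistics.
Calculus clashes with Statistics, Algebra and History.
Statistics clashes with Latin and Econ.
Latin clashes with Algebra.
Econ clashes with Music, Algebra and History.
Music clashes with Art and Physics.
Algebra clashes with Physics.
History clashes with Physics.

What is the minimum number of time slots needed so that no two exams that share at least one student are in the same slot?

Statistics and Latin conflict, so at least 2 time slots are needed.
2 time slots suffice: time slot 1 → {Statistics, Music, Algebra, History}; time slot 2 → {Biology, Calculus, Latin, Econ, Art, Physics}. No two conflicting exams share a time slot.

2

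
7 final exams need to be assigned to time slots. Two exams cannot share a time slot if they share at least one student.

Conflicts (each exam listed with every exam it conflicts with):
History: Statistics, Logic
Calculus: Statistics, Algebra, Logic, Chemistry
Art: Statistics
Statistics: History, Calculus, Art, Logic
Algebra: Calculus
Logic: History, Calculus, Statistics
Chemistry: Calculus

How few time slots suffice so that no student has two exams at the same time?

History, Statistics, Logic all conflict with each other, so at least 3 time slots are needed.
Using 3 time slots: History=2, Calculus=2, Art=2, Statistics=1, Algebra=1, Logic=3, Chemistry=1. Every pair that conflicts lands in different time slots.

3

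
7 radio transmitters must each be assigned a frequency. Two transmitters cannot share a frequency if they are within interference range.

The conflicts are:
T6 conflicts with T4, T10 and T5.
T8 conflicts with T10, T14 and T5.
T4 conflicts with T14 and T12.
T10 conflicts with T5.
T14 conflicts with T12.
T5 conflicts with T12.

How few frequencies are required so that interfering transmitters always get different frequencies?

T8, T10, T5 are mutually in conflict, so at least 3 frequencies are needed.
A valid assignment using 3 frequencies: T6=2, T8=2, T4=3, T10=3, T14=1, T5=1, T12=2. Every pair that conflicts lands in different frequencies.

3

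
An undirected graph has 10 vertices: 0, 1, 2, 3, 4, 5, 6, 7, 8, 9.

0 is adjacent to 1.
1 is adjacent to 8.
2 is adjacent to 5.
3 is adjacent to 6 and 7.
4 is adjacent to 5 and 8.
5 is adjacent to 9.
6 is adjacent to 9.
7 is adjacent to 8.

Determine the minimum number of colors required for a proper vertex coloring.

3

The cycle 4-8-7-3-6-9-5-4 has odd length 7, so it cannot be 2-colored; at least 3 colors are needed.
3 colors suffice: color a → {0, 3, 5, 8}; color b → {1, 2, 4, 6, 7}; color c → {9}. Each edge has distinct colors on its endpoints.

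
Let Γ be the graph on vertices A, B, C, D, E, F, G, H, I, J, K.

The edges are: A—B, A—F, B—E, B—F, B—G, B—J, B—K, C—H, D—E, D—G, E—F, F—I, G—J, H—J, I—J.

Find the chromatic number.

B, G, J form a triangle, so at least 3 colors are needed.
A valid assignment using 3 colors: A=green, B=red, C=blue, D=red, E=green, F=blue, G=green, H=red, I=red, J=blue, K=blue. Every edge joins two different colors.

3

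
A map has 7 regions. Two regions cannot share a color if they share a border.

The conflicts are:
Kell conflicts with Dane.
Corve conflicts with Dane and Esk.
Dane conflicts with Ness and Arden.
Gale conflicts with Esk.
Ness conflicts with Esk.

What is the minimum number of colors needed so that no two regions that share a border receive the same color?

Corve and Dane conflict, so at least 2 colors are needed.
2 colors suffice: color 1 → {Dane, Esk}; color 2 → {Kell, Corve, Gale, Ness, Arden}. Each listed conflict is separated.

2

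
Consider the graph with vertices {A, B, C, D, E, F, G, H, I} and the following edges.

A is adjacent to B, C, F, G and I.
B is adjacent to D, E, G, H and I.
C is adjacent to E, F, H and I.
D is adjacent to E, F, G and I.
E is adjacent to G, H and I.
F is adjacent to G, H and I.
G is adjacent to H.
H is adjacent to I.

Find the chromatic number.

4

B, D, E, G are pairwise adjacent (a clique of size 4), so at least 4 colors are needed.
4 colors suffice: color 1 → {G, I}; color 2 → {B, C}; color 3 → {A, D, H}; color 4 → {E, F}. Each edge has distinct colors on its endpoints.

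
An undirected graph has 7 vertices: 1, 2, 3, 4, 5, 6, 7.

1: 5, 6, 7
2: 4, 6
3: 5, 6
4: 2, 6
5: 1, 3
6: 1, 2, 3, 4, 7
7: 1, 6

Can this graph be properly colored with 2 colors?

1, 6, 7 form a triangle, so at least 3 colors are needed.
So 2 colors are not enough.

No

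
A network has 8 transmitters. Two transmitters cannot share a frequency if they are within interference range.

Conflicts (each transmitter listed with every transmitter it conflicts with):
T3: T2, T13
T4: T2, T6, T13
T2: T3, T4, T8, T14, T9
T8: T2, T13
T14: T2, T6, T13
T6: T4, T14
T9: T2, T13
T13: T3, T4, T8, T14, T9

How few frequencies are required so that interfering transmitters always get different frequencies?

T4 and T2 conflict, so at least 2 frequencies are needed.
2 frequencies suffice: frequency 1 → {T2, T6, T13}; frequency 2 → {T3, T4, T8, T14, T9}. No two conflicting transmitters share a frequency.

2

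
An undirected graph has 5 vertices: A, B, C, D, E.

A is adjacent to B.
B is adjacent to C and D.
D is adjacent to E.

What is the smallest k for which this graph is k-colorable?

B and D are adjacent, so at least 2 colors are needed.
A valid assignment using 2 colors: A=2, B=1, C=2, D=2, E=1. Each edge has distinct colors on its endpoints.

2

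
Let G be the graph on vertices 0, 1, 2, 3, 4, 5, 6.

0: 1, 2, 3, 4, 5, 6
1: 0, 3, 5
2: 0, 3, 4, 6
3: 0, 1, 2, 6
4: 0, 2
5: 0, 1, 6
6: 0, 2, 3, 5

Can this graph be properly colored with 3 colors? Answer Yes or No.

No

0, 2, 3, 6 form a clique, so at least 4 colors are needed.
So 3 colors are not enough.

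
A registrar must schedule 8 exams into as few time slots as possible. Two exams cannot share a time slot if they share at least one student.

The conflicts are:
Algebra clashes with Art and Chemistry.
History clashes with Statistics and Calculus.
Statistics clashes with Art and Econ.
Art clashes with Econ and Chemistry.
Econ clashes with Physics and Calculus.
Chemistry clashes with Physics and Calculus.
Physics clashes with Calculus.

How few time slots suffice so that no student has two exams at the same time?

Statistics, Art, Econ are mutually in conflict, so at least 3 time slots are needed.
3 time slots suffice: time slot 1 → {History, Econ, Chemistry}; time slot 2 → {Art, Calculus}; time slot 3 → {Algebra, Statistics, Physics}. Every pair that conflicts lands in different time slots.

3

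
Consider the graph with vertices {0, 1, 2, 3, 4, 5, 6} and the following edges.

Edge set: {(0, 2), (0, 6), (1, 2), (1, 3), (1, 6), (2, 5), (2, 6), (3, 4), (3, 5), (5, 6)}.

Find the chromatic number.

1, 2, 6 form a triangle, so at least 3 colors are needed.
3 colors suffice: color red → {3, 6}; color blue → {2, 4}; color green → {0, 1, 5}. No two adjacent vertices share a color.

3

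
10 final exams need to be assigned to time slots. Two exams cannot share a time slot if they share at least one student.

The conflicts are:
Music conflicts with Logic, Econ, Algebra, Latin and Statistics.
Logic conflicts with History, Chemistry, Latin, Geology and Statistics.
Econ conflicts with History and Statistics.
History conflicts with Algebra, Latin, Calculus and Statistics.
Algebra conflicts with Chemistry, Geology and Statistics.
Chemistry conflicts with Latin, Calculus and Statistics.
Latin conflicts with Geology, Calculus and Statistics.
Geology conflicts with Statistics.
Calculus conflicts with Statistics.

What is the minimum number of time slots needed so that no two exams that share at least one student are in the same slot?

Chemistry, Latin, Calculus, Statistics are mutually in conflict, so at least 4 time slots are needed.
A valid assignment using 4 time slots: Music=3, Logic=4, Econ=2, History=3, Algebra=2, Chemistry=3, Latin=2, Geology=3, Calculus=4, Statistics=1. Every pair that conflicts lands in different time slots.

4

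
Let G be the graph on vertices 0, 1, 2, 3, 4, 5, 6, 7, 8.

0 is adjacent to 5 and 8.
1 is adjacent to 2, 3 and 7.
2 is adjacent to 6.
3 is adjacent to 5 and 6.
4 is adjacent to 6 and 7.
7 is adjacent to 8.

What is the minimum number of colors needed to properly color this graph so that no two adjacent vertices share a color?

3

The cycle 2-1-7-4-6-2 has odd length 5, so it cannot be 2-colored; at least 3 colors are needed.
One proper 3-coloring: 0=blue, 1=red, 2=blue, 3=blue, 4=green, 5=red, 6=red, 7=blue, 8=red. Every edge joins two different colors.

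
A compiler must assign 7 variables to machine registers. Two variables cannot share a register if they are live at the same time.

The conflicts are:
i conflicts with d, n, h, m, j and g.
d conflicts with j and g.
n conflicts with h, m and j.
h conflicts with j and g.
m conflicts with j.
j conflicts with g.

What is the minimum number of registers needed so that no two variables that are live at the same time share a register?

i, n, m, j pairwise conflict, so at least 4 registers are needed.
4 registers suffice: i=2, d=4, n=3, h=4, m=4, j=1, g=3. Each listed conflict is separated.

4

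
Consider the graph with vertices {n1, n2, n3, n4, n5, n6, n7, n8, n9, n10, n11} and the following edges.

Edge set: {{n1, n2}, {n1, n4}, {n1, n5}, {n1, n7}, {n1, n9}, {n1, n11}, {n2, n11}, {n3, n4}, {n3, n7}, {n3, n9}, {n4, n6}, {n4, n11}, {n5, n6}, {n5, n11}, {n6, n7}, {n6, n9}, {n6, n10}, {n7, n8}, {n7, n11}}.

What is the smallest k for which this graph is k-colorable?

3

n1, n7, n11 are pairwise adjacent, so at least 3 colors are needed.
A valid assignment using 3 colors: n1=R, n2=G, n3=R, n4=G, n5=G, n6=R, n7=G, n8=R, n9=B, n10=B, n11=B. Each edge has distinct colors on its endpoints.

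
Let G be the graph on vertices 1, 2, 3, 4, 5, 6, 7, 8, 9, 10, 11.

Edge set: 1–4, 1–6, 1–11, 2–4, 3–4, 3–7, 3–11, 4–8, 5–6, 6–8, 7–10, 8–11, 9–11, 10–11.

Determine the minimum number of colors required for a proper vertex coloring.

1 and 4 are adjacent, so at least 2 colors are needed.
2 colors suffice: color red → {4, 6, 7, 11}; color blue → {1, 2, 3, 5, 8, 9, 10}. Each edge has distinct colors on its endpoints.

2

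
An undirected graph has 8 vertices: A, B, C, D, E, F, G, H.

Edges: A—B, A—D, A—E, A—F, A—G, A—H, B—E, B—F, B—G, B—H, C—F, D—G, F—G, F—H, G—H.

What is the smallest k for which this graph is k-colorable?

A, B, F, G, H are pairwise adjacent (a clique of size 5), so at least 5 colors are needed.
One proper 5-coloring: A=1, B=2, C=1, D=2, E=3, F=3, G=4, H=5. Each edge has distinct colors on its endpoints.

5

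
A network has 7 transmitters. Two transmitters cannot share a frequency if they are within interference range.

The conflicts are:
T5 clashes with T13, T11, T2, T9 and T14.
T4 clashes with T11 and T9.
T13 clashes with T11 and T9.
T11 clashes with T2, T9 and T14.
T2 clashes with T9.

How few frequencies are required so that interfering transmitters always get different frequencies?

T5, T11, T2, T9 all conflict with each other, so at least 4 frequencies are needed.
4 frequencies suffice: T5=3, T4=3, T13=4, T11=1, T2=4, T9=2, T14=2. Each listed conflict is separated.

4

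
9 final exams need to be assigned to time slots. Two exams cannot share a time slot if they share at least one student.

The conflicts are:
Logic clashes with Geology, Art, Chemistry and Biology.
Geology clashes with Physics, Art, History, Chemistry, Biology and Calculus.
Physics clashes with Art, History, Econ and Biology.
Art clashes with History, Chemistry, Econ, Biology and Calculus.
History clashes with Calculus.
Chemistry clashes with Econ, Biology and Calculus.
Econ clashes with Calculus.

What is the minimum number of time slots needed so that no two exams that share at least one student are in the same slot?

Logic, Geology, Art, Chemistry, Biology pairwise conflict, so at least 5 time slots are needed.
5 time slots suffice: Logic=5, Geology=2, Physics=3, Art=1, History=5, Chemistry=3, Econ=2, Biology=4, Calculus=4. Each listed conflict is separated.

5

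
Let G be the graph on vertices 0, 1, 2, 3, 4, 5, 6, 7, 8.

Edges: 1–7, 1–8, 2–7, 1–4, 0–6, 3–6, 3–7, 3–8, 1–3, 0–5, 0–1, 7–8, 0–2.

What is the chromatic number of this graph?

1, 3, 7, 8 are pairwise adjacent (a clique of size 4), so at least 4 colors are needed.
4 colors suffice: color red → {1, 2, 5, 6}; color blue → {0, 4, 7}; color green → {3}; color yellow → {8}. No two adjacent vertices share a color.

4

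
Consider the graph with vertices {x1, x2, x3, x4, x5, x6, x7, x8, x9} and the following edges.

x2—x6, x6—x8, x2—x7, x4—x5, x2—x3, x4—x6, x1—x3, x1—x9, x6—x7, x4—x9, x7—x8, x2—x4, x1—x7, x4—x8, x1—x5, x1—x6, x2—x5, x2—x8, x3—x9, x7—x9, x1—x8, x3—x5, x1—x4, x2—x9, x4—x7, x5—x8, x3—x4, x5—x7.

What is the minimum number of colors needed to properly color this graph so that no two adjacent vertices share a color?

5

x2, x4, x6, x7, x8 are mutually adjacent (a clique of size 5), so at least 5 colors are needed.
5 colors suffice: color 1 → {x4}; color 2 → {x1, x2}; color 3 → {x3, x7}; color 4 → {x5, x6, x9}; color 5 → {x8}. Each edge has distinct colors on its endpoints.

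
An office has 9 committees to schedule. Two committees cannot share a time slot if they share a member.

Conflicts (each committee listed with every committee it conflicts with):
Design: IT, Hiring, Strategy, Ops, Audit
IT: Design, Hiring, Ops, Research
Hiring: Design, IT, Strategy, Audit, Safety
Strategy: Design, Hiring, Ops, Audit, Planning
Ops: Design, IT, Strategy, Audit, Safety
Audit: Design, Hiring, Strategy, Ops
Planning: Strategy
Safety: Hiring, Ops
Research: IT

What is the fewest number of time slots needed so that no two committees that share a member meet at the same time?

Design, Hiring, Strategy, Audit are mutually in conflict, so at least 4 time slots are needed.
4 time slots suffice: Design=2, IT=1, Hiring=3, Strategy=1, Ops=3, Audit=4, Planning=2, Safety=1, Research=2. Every pair that conflicts lands in different time slots.

4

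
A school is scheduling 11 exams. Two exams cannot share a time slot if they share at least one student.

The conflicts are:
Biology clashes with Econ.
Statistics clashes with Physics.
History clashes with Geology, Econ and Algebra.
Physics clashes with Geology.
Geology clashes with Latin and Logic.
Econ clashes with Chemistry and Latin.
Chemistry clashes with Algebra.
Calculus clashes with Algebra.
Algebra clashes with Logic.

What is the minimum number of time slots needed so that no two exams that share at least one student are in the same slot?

2

Statistics and Physics conflict, so at least 2 time slots are needed.
2 time slots suffice: Biology=2, Statistics=1, History=2, Physics=2, Geology=1, Econ=1, Chemistry=2, Calculus=2, Latin=2, Algebra=1, Logic=2. Each listed conflict is separated.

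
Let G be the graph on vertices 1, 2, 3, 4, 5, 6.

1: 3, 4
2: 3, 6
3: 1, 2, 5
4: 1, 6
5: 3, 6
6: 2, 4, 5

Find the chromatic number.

3

The cycle 2-6-4-1-3-2 has odd length 5, so it cannot be 2-colored; at least 3 colors are needed.
3 colors suffice: color a → {3, 6}; color b → {2, 4, 5}; color c → {1}. Every edge joins two different colors.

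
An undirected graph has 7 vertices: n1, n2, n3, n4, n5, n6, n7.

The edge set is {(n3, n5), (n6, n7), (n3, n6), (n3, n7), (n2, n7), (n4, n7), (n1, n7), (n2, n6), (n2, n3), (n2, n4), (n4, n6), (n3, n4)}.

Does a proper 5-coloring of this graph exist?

The chromatic number is 5. n2, n3, n4, n6, n7 are mutually adjacent (a clique of size 5), so at least 5 colors are needed.
5 colors suffice: color 1 → {n1, n3}; color 2 → {n5, n7}; color 3 → {n2}; color 4 → {n6}; color 5 → {n4}.
That is already a proper 5-coloring.

Yes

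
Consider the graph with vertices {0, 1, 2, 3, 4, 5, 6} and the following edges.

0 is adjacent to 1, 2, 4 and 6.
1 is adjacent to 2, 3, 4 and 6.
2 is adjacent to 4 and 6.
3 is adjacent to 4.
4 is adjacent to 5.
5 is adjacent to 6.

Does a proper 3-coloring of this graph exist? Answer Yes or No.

No

0, 1, 2, 6 are mutually adjacent (a clique of size 4), so at least 4 colors are needed.
So 3 colors are not enough.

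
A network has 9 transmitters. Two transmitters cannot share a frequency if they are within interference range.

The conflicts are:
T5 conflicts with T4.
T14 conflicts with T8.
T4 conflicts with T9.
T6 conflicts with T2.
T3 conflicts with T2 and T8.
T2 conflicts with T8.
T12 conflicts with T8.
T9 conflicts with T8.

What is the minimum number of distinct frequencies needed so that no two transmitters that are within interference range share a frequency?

T3, T2, T8 pairwise conflict, so at least 3 frequencies are needed.
3 frequencies suffice: frequency 1 → {T4, T6, T8}; frequency 2 → {T5, T14, T2, T12, T9}; frequency 3 → {T3}. Each listed conflict is separated.

3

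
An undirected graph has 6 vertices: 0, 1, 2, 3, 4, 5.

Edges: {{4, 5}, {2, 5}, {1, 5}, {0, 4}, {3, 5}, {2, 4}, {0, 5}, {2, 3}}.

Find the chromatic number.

2, 4, 5 are mutually adjacent, so at least 3 colors are needed.
A valid assignment using 3 colors: 0=b, 1=b, 2=b, 3=c, 4=c, 5=a. Each edge has distinct colors on its endpoints.

3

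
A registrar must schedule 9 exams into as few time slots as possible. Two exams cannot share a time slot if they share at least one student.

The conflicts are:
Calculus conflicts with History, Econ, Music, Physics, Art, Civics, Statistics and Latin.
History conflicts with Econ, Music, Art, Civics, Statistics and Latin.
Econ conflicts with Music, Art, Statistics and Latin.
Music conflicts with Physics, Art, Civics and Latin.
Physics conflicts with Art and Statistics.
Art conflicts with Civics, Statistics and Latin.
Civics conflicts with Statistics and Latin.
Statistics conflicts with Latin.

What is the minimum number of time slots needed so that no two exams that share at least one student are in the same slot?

Calculus, History, Art, Civics, Statistics, Latin all conflict with each other, so at least 6 time slots are needed.
6 time slots suffice: Calculus=2, History=3, Econ=6, Music=4, Physics=3, Art=1, Civics=6, Statistics=4, Latin=5. Every pair that conflicts lands in different time slots.

6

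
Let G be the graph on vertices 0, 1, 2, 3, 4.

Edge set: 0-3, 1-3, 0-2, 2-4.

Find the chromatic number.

2 and 4 are adjacent, so at least 2 colors are needed.
A valid assignment using 2 colors: 0=b, 1=b, 2=a, 3=a, 4=b. Each edge has distinct colors on its endpoints.

2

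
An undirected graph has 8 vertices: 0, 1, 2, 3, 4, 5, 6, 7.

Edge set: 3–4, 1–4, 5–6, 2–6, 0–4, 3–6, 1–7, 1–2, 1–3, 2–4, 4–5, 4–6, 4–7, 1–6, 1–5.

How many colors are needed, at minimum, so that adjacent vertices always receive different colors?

1, 4, 5, 6 are pairwise adjacent (a clique of size 4), so at least 4 colors are needed.
4 colors suffice: color a → {4}; color b → {0, 1}; color c → {6, 7}; color d → {2, 3, 5}. Every edge joins two different colors.

4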